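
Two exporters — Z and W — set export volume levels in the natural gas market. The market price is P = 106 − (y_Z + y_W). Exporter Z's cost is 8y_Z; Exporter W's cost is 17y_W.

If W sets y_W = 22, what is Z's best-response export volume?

Exporter Z's profit: π = y_Z(106 − (y_Z + y_W)) − 8y_Z.
∂π/∂y_Z = 98 − 2y_Z − y_W = 0, so y_Z = 49 − 0.5y_W.
At y_W = 22: y_Z = 49 − 0.5·22 = 38.

38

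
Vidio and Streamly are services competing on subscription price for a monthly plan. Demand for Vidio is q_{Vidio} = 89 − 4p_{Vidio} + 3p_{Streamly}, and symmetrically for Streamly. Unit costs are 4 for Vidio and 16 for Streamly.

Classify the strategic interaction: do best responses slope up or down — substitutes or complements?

strategic complements

Vidio's profit: π = (p_{Vidio} − 4)(89 − 4p_{Vidio} + 3p_{Streamly}).
∂π/∂p_{Vidio} = 105 − 8p_{Vidio} + 3p_{Streamly} = 0 ⇒ p_{Vidio} = 13.125 + 0.375p_{Streamly}.
The best-response slope dp_{Vidio}/dp_{Streamly} = 0.375 > 0: the reaction function is upward-sloping, so the choices are strategic complements.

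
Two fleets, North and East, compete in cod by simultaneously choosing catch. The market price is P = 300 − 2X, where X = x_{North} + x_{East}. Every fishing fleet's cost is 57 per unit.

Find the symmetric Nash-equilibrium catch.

Fishing fleet North's profit: π = x_{North}(300 − 2(x_{North} + x_{East})) − 57x_{North}.
∂π/∂x_{North} = 243 − 4x_{North} − 2x_{East} = 0, so x_{North} = 60.75 − 0.5x_{East}.
By symmetry x_{East} = x_{North}; substituting into the reaction function, 1.5x_{North} = 60.75 and x_{North} = 40.5.

40.5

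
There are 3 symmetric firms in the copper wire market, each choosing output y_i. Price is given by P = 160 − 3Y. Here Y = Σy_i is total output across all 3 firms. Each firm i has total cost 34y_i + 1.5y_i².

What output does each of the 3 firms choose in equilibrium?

A representative firm's profit is π_i = y_i(160 − 3Y) − 34y_i − 1.5y_i², with Y = y_i + Σ_{j≠i} y_j.
First-order condition: 126 − 9y_i − 3Σ_{j≠i} y_j = 0.
Imposing symmetry (y_j = y for all j) turns Σ_{j≠i} y_j into 2y, so 126 = 15y and y = 8.4.

8.4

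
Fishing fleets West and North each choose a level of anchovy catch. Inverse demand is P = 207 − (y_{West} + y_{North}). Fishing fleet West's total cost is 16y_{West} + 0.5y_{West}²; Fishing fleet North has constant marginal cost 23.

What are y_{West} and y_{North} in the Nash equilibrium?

Fishing fleet West's profit: π = y_{West}(207 − (y_{West} + y_{North})) − 16y_{West} − 0.5y_{West}².
∂π/∂y_{West} = 191 − 3y_{West} − y_{North} = 0, so y_{West} = 191/3 − (1/3)y_{North}.
For North: ∂π/∂y_{North} = 184 − 2y_{North} − y_{West} = 0 ⇒ y_{North} = 92 − 0.5y_{West}.
Solving the two reaction functions simultaneously: (1 − (−1/3)(−0.5))y_{West} = 191/3 − (1/3)·92, so (5/6)y_{West} = 33 and y_{West} = 39.6.
Then y_{North} = 92 − 0.5·39.6 = 72.2.

39.6, 72.2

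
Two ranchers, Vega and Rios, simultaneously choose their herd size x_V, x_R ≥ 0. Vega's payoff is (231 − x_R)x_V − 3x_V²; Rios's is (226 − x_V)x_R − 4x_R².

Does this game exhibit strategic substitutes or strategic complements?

strategic substitutes

Expanding Vega's payoff: 231x_V − x_Rx_V − 3x_V².
∂π/∂x_V = 231 − x_R − 6x_V = 0, so x_V = 38.5 − (1/6)x_R.
The best-response slope dx_V/dx_R = −1/6 < 0: the reaction function is downward-sloping, so the choices are strategic substitutes.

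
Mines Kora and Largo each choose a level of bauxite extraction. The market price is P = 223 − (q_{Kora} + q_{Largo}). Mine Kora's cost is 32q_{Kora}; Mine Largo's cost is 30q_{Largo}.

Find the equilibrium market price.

95

Mine Kora's profit: π = q_{Kora}(223 − (q_{Kora} + q_{Largo})) − 32q_{Kora}.
∂π/∂q_{Kora} = 191 − 2q_{Kora} − q_{Largo} = 0, so q_{Kora} = 95.5 − 0.5q_{Largo}.
By the same steps for Largo: q_{Largo} = 96.5 − 0.5q_{Kora}.
Solving the two reaction functions simultaneously: (1 − (−0.5)(−0.5))q_{Kora} = 95.5 − 0.5·96.5, so 0.75q_{Kora} = 47.25 and q_{Kora} = 63.
Then q_{Largo} = 96.5 − 0.5·63 = 65.
Equilibrium price: P = 223 − 128 = 95.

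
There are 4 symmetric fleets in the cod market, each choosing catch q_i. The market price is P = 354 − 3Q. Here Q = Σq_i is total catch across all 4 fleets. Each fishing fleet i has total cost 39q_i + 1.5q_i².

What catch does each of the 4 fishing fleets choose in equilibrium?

17.5

A representative fishing fleet's profit is π_i = q_i(354 − 3Q) − 39q_i − 1.5q_i², with Q = q_i + Σ_{j≠i} q_j.
First-order condition: 315 − 9q_i − 3Σ_{j≠i} q_j = 0.
Imposing symmetry (q_j = q for all j) turns Σ_{j≠i} q_j into 3q, so 315 = 18q and q = 17.5.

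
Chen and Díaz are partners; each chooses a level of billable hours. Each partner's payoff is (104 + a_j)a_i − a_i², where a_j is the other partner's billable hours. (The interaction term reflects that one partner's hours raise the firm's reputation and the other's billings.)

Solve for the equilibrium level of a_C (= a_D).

104

Chen's payoff is (104 + a_D)a_C − a_C².
∂π/∂a_C = 104 + a_D − 2a_C = 0, so a_C = 52 + 0.5a_D.
By symmetry a_D = a_C; substituting into the reaction function, 0.5a_C = 52 and a_C = 104.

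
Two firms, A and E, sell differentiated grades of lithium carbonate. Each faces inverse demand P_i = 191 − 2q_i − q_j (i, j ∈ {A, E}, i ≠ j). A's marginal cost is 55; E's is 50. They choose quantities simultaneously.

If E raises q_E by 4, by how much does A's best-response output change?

-1

Firm A's profit: π = q_A(191 − 2q_A − q_E) − 55q_A.
∂π/∂q_A = 136 − 4q_A − q_E = 0 ⇒ q_A = 34 − 0.25q_E.
The reaction-function slope is −0.25, so a 4-unit rise in q_E moves q_A by −0.25 × 4 = −1. A's best response falls — the actions are strategic substitutes.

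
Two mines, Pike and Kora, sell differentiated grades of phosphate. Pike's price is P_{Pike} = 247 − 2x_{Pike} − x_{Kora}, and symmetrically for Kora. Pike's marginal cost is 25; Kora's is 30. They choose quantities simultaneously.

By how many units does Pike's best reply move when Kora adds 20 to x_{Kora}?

-5

Mine Pike's profit: π = x_{Pike}(247 − 2x_{Pike} − x_{Kora}) − 25x_{Pike}.
∂π/∂x_{Pike} = 222 − 4x_{Pike} − x_{Kora} = 0 ⇒ x_{Pike} = 55.5 − 0.25x_{Kora}.
The reaction-function slope is −0.25, so a 20-unit rise in x_{Kora} moves x_{Pike} by −0.25 × 20 = −5. Pike's best response falls — the actions are strategic substitutes.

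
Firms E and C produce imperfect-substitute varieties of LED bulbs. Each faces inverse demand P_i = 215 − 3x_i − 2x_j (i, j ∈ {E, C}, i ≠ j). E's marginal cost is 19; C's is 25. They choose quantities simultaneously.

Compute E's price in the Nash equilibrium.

Firm E's profit: π = x_E(215 − 3x_E − 2x_C) − 19x_E.
∂π/∂x_E = 196 − 6x_E − 2x_C = 0 ⇒ x_E = 98/3 − (1/3)x_C.
Similarly x_C = 95/3 − (1/3)x_E.
Solving the two reaction functions simultaneously: (1 − (−1/3)(−1/3))x_E = 98/3 − (1/3)·(95/3), so (8/9)x_E = 199/9 and x_E = 24.875.
Then x_C = 95/3 − (1/3)·24.875 = 23.375.
P_E = 215 − 3·24.875 − 2·23.375 = 93.625.

93.625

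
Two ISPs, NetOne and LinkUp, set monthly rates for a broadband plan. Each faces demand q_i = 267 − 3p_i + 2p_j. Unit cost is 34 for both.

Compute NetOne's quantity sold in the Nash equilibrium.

174.75

NetOne's profit: π = (p_{NetOne} − 34)(267 − 3p_{NetOne} + 2p_{LinkUp}).
∂π/∂p_{NetOne} = 369 − 6p_{NetOne} + 2p_{LinkUp} = 0 ⇒ p_{NetOne} = 61.5 + (1/3)p_{LinkUp}.
Setting p_{NetOne} = p_{LinkUp} in the reaction function: p_{NetOne} = 61.5 + (1/3)p_{NetOne}, so p_{NetOne} = 61.5 / (2/3) = 92.25.
q_{NetOne} = 267 − 3·92.25 + 2·92.25 = 174.75.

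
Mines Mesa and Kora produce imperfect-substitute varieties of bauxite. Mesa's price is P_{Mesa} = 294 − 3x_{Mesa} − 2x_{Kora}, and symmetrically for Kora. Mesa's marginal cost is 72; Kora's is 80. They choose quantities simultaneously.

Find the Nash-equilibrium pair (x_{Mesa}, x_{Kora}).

Mine Mesa's profit: π = x_{Mesa}(294 − 3x_{Mesa} − 2x_{Kora}) − 72x_{Mesa}.
∂π/∂x_{Mesa} = 222 − 6x_{Mesa} − 2x_{Kora} = 0 ⇒ x_{Mesa} = 37 − (1/3)x_{Kora}.
Similarly x_{Kora} = 107/3 − (1/3)x_{Mesa}.
Solving the two reaction functions simultaneously: (1 − (−1/3)(−1/3))x_{Mesa} = 37 − (1/3)·(107/3), so (8/9)x_{Mesa} = 226/9 and x_{Mesa} = 28.25.
Then x_{Kora} = 107/3 − (1/3)·28.25 = 26.25.

28.25, 26.25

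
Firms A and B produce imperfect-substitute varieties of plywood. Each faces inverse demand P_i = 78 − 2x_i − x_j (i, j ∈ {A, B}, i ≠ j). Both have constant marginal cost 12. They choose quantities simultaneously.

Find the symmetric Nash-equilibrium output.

13.2

Firm A's profit: π = x_A(78 − 2x_A − x_B) − 12x_A.
∂π/∂x_A = 66 − 4x_A − x_B = 0 ⇒ x_A = 16.5 − 0.25x_B.
By symmetry x_B = x_A; substituting into the reaction function, 1.25x_A = 16.5 and x_A = 13.2.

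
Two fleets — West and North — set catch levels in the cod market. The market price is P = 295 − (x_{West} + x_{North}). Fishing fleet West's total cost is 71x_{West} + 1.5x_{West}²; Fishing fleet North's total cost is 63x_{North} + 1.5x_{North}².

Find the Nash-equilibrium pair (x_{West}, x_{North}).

37, 39

Fishing fleet West's profit: π = x_{West}(295 − (x_{West} + x_{North})) − 71x_{West} − 1.5x_{West}².
∂π/∂x_{West} = 224 − 5x_{West} − x_{North} = 0, so x_{West} = 44.8 − 0.2x_{North}.
By the same steps for North: x_{North} = 46.4 − 0.2x_{West}.
Plugging x_{North} into West's best response: x_{West} = 44.8 − 0.2(46.4 − 0.2x_{West}) ⇒ 0.96x_{West} = 35.52, so x_{West} = 37.
Then x_{North} = 46.4 − 0.2·37 = 39.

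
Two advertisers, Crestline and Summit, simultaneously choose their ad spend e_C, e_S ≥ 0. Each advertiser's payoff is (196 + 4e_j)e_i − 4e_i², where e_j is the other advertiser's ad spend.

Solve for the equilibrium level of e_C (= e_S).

49

Crestline's payoff is (196 + 4e_S)e_C − 4e_C².
∂π/∂e_C = 196 + 4e_S − 8e_C = 0, so e_C = 24.5 + 0.5e_S.
Setting e_C = e_S in the reaction function: e_C = 24.5 + 0.5e_C, so e_C = 24.5 / 0.5 = 49.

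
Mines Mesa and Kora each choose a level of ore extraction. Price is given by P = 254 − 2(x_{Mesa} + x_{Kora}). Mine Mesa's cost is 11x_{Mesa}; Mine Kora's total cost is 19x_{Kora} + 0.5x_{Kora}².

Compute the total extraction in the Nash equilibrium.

Mine Mesa's profit: π = x_{Mesa}(254 − 2(x_{Mesa} + x_{Kora})) − 11x_{Mesa}.
∂π/∂x_{Mesa} = 243 − 4x_{Mesa} − 2x_{Kora} = 0, so x_{Mesa} = 60.75 − 0.5x_{Kora}.
For Kora: ∂π/∂x_{Kora} = 235 − 5x_{Kora} − 2x_{Mesa} = 0 ⇒ x_{Kora} = 47 − 0.4x_{Mesa}.
Plugging x_{Kora} into Mesa's best response: x_{Mesa} = 60.75 − 0.5(47 − 0.4x_{Mesa}) ⇒ 0.8x_{Mesa} = 37.25, so x_{Mesa} = 46.5625.
Then x_{Kora} = 47 − 0.4·46.5625 = 28.375.
Total extraction: 46.5625 + 28.375 = 74.9375.

74.9375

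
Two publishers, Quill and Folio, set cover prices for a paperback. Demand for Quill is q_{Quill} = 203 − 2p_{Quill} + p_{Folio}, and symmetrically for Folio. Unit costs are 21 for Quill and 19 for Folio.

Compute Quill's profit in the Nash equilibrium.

Quill's profit: π = (p_{Quill} − 21)(203 − 2p_{Quill} + p_{Folio}).
∂π/∂p_{Quill} = 245 − 4p_{Quill} + p_{Folio} = 0 ⇒ p_{Quill} = 61.25 + 0.25p_{Folio}.
Similarly p_{Folio} = 60.25 + 0.25p_{Quill}.
Solving the two reaction functions simultaneously: (1 − (0.25)(0.25))p_{Quill} = 61.25 + 0.25·60.25, so 0.9375p_{Quill} = 76.3125 and p_{Quill} = 81.4.
Then p_{Folio} = 60.25 + 0.25·81.4 = 80.6.
q_{Quill} = 203 − 2·81.4 + 80.6 = 120.8.
Profit = (81.4 − 21)·120.8 = 7296.32.

7296.32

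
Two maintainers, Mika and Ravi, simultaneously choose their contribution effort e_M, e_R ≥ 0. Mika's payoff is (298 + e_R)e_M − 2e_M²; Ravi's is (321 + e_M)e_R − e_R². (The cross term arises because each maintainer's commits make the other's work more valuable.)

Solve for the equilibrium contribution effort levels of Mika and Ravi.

131, 226

Expanding Mika's payoff: 298e_M + e_Re_M − 2e_M².
∂π/∂e_M = 298 + e_R − 4e_M = 0, so e_M = 74.5 + 0.25e_R.
Likewise for Ravi: e_R = 160.5 + 0.5e_M.
Solving the two reaction functions simultaneously: (1 − (0.25)(0.5))e_M = 74.5 + 0.25·160.5, so 0.875e_M = 114.625 and e_M = 131.
Then e_R = 160.5 + 0.5·131 = 226.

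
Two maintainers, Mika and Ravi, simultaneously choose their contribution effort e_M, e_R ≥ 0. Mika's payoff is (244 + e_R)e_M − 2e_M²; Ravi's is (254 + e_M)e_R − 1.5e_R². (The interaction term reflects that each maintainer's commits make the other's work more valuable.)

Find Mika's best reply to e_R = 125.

Expanding Mika's payoff: 244e_M + e_Re_M − 2e_M².
∂π/∂e_M = 244 + e_R − 4e_M = 0, so e_M = 61 + 0.25e_R.
At e_R = 125: e_M = 61 + 0.25·125 = 92.25.

92.25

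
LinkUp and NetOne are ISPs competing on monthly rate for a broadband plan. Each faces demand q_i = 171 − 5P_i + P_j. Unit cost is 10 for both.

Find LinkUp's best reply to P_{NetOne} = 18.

LinkUp's profit: π = (P_{LinkUp} − 10)(171 − 5P_{LinkUp} + P_{NetOne}).
∂π/∂P_{LinkUp} = 221 − 10P_{LinkUp} + P_{NetOne} = 0 ⇒ P_{LinkUp} = 22.1 + 0.1P_{NetOne}.
At P_{NetOne} = 18: P_{LinkUp} = 22.1 + 0.1·18 = 23.9.

23.9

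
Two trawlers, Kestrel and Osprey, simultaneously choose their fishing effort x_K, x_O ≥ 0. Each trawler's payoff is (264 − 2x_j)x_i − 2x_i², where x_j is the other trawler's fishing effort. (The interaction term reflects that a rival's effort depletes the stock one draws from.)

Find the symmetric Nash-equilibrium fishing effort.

Kestrel's payoff is (264 − 2x_O)x_K − 2x_K².
∂π/∂x_K = 264 − 2x_O − 4x_K = 0, so x_K = 66 − 0.5x_O.
The game is symmetric, so in equilibrium x_O = x_K: the reaction function gives 1.5x_K = 66, hence x_K = 44.

44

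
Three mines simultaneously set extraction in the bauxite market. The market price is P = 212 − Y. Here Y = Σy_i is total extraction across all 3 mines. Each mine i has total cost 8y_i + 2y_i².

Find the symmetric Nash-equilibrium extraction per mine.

25.5

A representative mine's profit is π_i = y_i(212 − Y) − 8y_i − 2y_i², with Y = y_i + Σ_{j≠i} y_j.
First-order condition: 204 − 6y_i − Σ_{j≠i} y_j = 0.
Imposing symmetry (y_j = y for all j) turns Σ_{j≠i} y_j into 2y, so 204 = 8y and y = 25.5.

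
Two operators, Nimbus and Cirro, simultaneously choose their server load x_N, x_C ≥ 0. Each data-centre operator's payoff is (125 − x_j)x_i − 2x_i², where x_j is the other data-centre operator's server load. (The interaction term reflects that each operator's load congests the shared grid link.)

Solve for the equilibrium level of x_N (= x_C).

25

Nimbus's payoff is (125 − x_C)x_N − 2x_N².
∂π/∂x_N = 125 − x_C − 4x_N = 0, so x_N = 31.25 − 0.25x_C.
By symmetry x_C = x_N; substituting into the reaction function, 1.25x_N = 31.25 and x_N = 25.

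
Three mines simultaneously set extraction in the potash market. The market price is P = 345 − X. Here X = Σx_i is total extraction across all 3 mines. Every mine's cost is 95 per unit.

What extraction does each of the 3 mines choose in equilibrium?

62.5

A representative mine's profit is π_i = x_i(345 − X) − 95x_i, with X = x_i + Σ_{j≠i} x_j.
First-order condition: 250 − 2x_i − Σ_{j≠i} x_j = 0.
With identical mines, set every x_j = x: then 250 − 2x − 2x = 0, i.e. x = 250/4 = 62.5.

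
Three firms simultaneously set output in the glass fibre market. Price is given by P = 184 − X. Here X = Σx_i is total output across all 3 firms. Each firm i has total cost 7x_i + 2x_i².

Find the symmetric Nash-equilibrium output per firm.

A representative firm's profit is π_i = x_i(184 − X) − 7x_i − 2x_i², with X = x_i + Σ_{j≠i} x_j.
First-order condition: 177 − 6x_i − Σ_{j≠i} x_j = 0.
Imposing symmetry (x_j = x for all j) turns Σ_{j≠i} x_j into 2x, so 177 = 8x and x = 22.125.

22.125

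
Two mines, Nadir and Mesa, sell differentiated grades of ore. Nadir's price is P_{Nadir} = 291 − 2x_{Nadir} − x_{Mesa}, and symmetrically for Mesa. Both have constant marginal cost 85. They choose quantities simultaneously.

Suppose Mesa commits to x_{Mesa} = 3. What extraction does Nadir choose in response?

50.75

Mine Nadir's profit: π = x_{Nadir}(291 − 2x_{Nadir} − x_{Mesa}) − 85x_{Nadir}.
∂π/∂x_{Nadir} = 206 − 4x_{Nadir} − x_{Mesa} = 0 ⇒ x_{Nadir} = 51.5 − 0.25x_{Mesa}.
At x_{Mesa} = 3: x_{Nadir} = 51.5 − 0.25·3 = 50.75.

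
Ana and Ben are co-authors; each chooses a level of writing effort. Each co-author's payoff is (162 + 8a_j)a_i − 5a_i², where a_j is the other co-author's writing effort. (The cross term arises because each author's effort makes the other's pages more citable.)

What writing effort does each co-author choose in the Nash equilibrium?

Ana's payoff is (162 + 8a_B)a_A − 5a_A².
∂π/∂a_A = 162 + 8a_B − 10a_A = 0, so a_A = 16.2 + 0.8a_B.
Setting a_A = a_B in the reaction function: a_A = 16.2 + 0.8a_A, so a_A = 16.2 / 0.2 = 81.

81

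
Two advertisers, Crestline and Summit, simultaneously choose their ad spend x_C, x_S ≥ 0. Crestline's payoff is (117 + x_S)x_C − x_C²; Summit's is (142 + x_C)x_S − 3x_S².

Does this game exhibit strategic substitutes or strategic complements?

strategic complements

Expanding Crestline's payoff: 117x_C + x_Sx_C − x_C².
∂π/∂x_C = 117 + x_S − 2x_C = 0, so x_C = 58.5 + 0.5x_S.
The best-response slope dx_C/dx_S = 0.5 > 0: the reaction function is upward-sloping, so the choices are strategic complements.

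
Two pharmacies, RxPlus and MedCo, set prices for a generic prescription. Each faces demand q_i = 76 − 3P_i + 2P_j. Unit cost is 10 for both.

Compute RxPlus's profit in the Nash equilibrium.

816.75

RxPlus's profit: π = (P_{RxPlus} − 10)(76 − 3P_{RxPlus} + 2P_{MedCo}).
∂π/∂P_{RxPlus} = 106 − 6P_{RxPlus} + 2P_{MedCo} = 0 ⇒ P_{RxPlus} = 53/3 + (1/3)P_{MedCo}.
By symmetry P_{MedCo} = P_{RxPlus}; substituting into the reaction function, (2/3)P_{RxPlus} = 53/3 and P_{RxPlus} = 26.5.
q_{RxPlus} = 76 − 3·26.5 + 2·26.5 = 49.5.
Profit = (26.5 − 10)·49.5 = 816.75.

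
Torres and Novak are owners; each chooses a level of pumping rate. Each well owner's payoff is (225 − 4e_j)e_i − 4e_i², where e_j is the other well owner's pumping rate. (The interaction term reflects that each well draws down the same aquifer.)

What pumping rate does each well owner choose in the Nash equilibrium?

18.75

Torres's payoff is (225 − 4e_N)e_T − 4e_T².
∂π/∂e_T = 225 − 4e_N − 8e_T = 0, so e_T = 28.125 − 0.5e_N.
The game is symmetric, so in equilibrium e_N = e_T: the reaction function gives 1.5e_T = 28.125, hence e_T = 18.75.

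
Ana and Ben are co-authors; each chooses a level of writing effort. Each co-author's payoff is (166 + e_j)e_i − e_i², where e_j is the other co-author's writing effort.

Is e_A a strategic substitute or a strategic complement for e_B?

Ana's payoff is (166 + e_B)e_A − e_A².
∂π/∂e_A = 166 + e_B − 2e_A = 0, so e_A = 83 + 0.5e_B.
The best-response slope de_A/de_B = 0.5 > 0: the reaction function is upward-sloping, so the choices are strategic complements.

strategic complements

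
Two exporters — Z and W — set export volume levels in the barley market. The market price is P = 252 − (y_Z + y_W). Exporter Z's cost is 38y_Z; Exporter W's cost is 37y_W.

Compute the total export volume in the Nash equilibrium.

143

Exporter Z's profit: π = y_Z(252 − (y_Z + y_W)) − 38y_Z.
∂π/∂y_Z = 214 − 2y_Z − y_W = 0, so y_Z = 107 − 0.5y_W.
By the same steps for W: y_W = 107.5 − 0.5y_Z.
Plugging y_W into Z's best response: y_Z = 107 − 0.5(107.5 − 0.5y_Z) ⇒ 0.75y_Z = 53.25, so y_Z = 71.
Then y_W = 107.5 − 0.5·71 = 72.
Total export volume: 71 + 72 = 143.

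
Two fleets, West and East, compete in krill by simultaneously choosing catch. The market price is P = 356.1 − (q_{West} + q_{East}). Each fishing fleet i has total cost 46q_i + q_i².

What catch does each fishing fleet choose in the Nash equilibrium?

Fishing fleet West's profit: π = q_{West}(356.1 − (q_{West} + q_{East})) − 46q_{West} − q_{West}².
∂π/∂q_{West} = 310.1 − 4q_{West} − q_{East} = 0, so q_{West} = 77.525 − 0.25q_{East}.
By symmetry q_{East} = q_{West}; substituting into the reaction function, 1.25q_{West} = 77.525 and q_{West} = 62.02.

62.02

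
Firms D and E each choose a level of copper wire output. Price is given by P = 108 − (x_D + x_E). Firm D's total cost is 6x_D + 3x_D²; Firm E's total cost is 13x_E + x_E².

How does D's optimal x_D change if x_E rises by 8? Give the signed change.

Firm D's profit: π = x_D(108 − (x_D + x_E)) − 6x_D − 3x_D².
∂π/∂x_D = 102 − 8x_D − x_E = 0, so x_D = 12.75 − 0.125x_E.
The reaction-function slope is −0.125, so an 8-unit rise in x_E moves x_D by −0.125 × 8 = −1. D's best response falls — the actions are strategic substitutes.

-1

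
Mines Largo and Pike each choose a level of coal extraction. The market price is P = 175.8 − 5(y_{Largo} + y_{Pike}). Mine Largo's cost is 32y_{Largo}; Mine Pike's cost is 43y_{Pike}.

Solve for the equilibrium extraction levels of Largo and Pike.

Mine Largo's profit: π = y_{Largo}(175.8 − 5(y_{Largo} + y_{Pike})) − 32y_{Largo}.
∂π/∂y_{Largo} = 143.8 − 10y_{Largo} − 5y_{Pike} = 0, so y_{Largo} = 14.38 − 0.5y_{Pike}.
By the same steps for Pike: y_{Pike} = 13.28 − 0.5y_{Largo}.
Solving the two reaction functions simultaneously: (1 − (−0.5)(−0.5))y_{Largo} = 14.38 − 0.5·13.28, so 0.75y_{Largo} = 7.74 and y_{Largo} = 10.32.
Then y_{Pike} = 13.28 − 0.5·10.32 = 8.12.

10.32, 8.12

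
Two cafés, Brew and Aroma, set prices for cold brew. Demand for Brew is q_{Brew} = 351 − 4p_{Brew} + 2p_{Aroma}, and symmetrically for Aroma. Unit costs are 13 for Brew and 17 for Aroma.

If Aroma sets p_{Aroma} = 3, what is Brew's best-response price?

Brew's profit: π = (p_{Brew} − 13)(351 − 4p_{Brew} + 2p_{Aroma}).
∂π/∂p_{Brew} = 403 − 8p_{Brew} + 2p_{Aroma} = 0 ⇒ p_{Brew} = 50.375 + 0.25p_{Aroma}.
At p_{Aroma} = 3: p_{Brew} = 50.375 + 0.25·3 = 51.125.

51.125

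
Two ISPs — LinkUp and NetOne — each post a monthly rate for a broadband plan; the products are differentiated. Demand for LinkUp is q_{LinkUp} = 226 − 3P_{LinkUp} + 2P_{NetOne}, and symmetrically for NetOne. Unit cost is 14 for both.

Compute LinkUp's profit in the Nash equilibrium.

LinkUp's profit: π = (P_{LinkUp} − 14)(226 − 3P_{LinkUp} + 2P_{NetOne}).
∂π/∂P_{LinkUp} = 268 − 6P_{LinkUp} + 2P_{NetOne} = 0 ⇒ P_{LinkUp} = 134/3 + (1/3)P_{NetOne}.
By symmetry P_{NetOne} = P_{LinkUp}; substituting into the reaction function, (2/3)P_{LinkUp} = 134/3 and P_{LinkUp} = 67.
q_{LinkUp} = 226 − 3·67 + 2·67 = 159.
Profit = (67 − 14)·159 = 8427.

8427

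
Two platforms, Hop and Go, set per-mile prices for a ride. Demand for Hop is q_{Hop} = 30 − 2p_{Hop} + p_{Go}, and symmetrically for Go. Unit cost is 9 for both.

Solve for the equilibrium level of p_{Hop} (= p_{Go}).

16

Hop's profit: π = (p_{Hop} − 9)(30 − 2p_{Hop} + p_{Go}).
∂π/∂p_{Hop} = 48 − 4p_{Hop} + p_{Go} = 0 ⇒ p_{Hop} = 12 + 0.25p_{Go}.
Setting p_{Hop} = p_{Go} in the reaction function: p_{Hop} = 12 + 0.25p_{Hop}, so p_{Hop} = 12 / 0.75 = 16.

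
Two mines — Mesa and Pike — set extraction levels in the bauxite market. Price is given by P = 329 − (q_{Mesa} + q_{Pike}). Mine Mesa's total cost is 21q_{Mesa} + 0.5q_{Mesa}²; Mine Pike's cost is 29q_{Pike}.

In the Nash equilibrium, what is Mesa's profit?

Mine Mesa's profit: π = q_{Mesa}(329 − (q_{Mesa} + q_{Pike})) − 21q_{Mesa} − 0.5q_{Mesa}².
∂π/∂q_{Mesa} = 308 − 3q_{Mesa} − q_{Pike} = 0, so q_{Mesa} = 308/3 − (1/3)q_{Pike}.
For Pike: ∂π/∂q_{Pike} = 300 − 2q_{Pike} − q_{Mesa} = 0 ⇒ q_{Pike} = 150 − 0.5q_{Mesa}.
Solving the two reaction functions simultaneously: (1 − (−1/3)(−0.5))q_{Mesa} = 308/3 − (1/3)·150, so (5/6)q_{Mesa} = 158/3 and q_{Mesa} = 63.2.
Then q_{Pike} = 150 − 0.5·63.2 = 118.4.
Price P = 329 − 181.6 = 147.4.
Mesa's profit: (147.4 − 21)·63.2 − 0.5(63.2)² = 5991.36.

5991.36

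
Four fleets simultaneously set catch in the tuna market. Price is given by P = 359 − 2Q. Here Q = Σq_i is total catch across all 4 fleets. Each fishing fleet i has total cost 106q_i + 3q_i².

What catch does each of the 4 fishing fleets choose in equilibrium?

15.8125

A representative fishing fleet's profit is π_i = q_i(359 − 2Q) − 106q_i − 3q_i², with Q = q_i + Σ_{j≠i} q_j.
First-order condition: 253 − 10q_i − 2Σ_{j≠i} q_j = 0.
With identical fishing fleets, set every q_j = q: then 253 − 10q − 6q = 0, i.e. q = 253/16 = 15.8125.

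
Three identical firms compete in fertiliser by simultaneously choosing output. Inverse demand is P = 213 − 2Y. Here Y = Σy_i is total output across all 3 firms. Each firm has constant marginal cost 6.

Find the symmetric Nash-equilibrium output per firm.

25.875

A representative firm's profit is π_i = y_i(213 − 2Y) − 6y_i, with Y = y_i + Σ_{j≠i} y_j.
First-order condition: 207 − 4y_i − 2Σ_{j≠i} y_j = 0.
In a symmetric equilibrium every firm chooses the same y, so Σ_{j≠i} y_j = 2y. The condition becomes 207 − 8y = 0, giving y = 207/8 = 25.875.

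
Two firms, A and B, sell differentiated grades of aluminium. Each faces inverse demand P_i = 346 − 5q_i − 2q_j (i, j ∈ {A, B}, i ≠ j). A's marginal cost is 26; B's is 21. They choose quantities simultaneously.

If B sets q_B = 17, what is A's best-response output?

Firm A's profit: π = q_A(346 − 5q_A − 2q_B) − 26q_A.
∂π/∂q_A = 320 − 10q_A − 2q_B = 0 ⇒ q_A = 32 − 0.2q_B.
At q_B = 17: q_A = 32 − 0.2·17 = 28.6.

28.6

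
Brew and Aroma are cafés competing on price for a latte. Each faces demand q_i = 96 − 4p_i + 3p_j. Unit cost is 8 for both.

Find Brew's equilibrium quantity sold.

70.4

Brew's profit: π = (p_{Brew} − 8)(96 − 4p_{Brew} + 3p_{Aroma}).
∂π/∂p_{Brew} = 128 − 8p_{Brew} + 3p_{Aroma} = 0 ⇒ p_{Brew} = 16 + 0.375p_{Aroma}.
By symmetry p_{Aroma} = p_{Brew}; substituting into the reaction function, 0.625p_{Brew} = 16 and p_{Brew} = 25.6.
q_{Brew} = 96 − 4·25.6 + 3·25.6 = 70.4.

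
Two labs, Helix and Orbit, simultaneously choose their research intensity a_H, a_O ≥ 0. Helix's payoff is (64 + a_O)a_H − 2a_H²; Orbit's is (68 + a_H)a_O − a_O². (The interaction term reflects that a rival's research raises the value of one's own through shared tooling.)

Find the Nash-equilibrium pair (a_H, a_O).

Expanding Helix's payoff: 64a_H + a_Oa_H − 2a_H².
∂π/∂a_H = 64 + a_O − 4a_H = 0, so a_H = 16 + 0.25a_O.
Likewise for Orbit: a_O = 34 + 0.5a_H.
Plugging a_O into Helix's best response: a_H = 16 + 0.25(34 + 0.5a_H) ⇒ 0.875a_H = 24.5, so a_H = 28.
Then a_O = 34 + 0.5·28 = 48.

28, 48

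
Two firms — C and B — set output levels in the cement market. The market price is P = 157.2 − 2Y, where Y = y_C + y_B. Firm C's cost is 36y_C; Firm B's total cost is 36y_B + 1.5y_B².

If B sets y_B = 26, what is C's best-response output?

17.3

Firm C's profit: π = y_C(157.2 − 2(y_C + y_B)) − 36y_C.
∂π/∂y_C = 121.2 − 4y_C − 2y_B = 0, so y_C = 30.3 − 0.5y_B.
At y_B = 26: y_C = 30.3 − 0.5·26 = 17.3.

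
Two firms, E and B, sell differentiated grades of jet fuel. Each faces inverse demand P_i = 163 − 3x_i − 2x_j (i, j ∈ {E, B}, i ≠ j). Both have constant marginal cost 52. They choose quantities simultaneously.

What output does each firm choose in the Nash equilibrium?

Firm E's profit: π = x_E(163 − 3x_E − 2x_B) − 52x_E.
∂π/∂x_E = 111 − 6x_E − 2x_B = 0 ⇒ x_E = 18.5 − (1/3)x_B.
By symmetry x_B = x_E; substituting into the reaction function, (4/3)x_E = 18.5 and x_E = 13.875.

13.875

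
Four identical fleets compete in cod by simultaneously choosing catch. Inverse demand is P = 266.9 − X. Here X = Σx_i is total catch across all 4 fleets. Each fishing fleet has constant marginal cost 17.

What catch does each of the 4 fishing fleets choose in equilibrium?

A representative fishing fleet's profit is π_i = x_i(266.9 − X) − 17x_i, with X = x_i + Σ_{j≠i} x_j.
First-order condition: 249.9 − 2x_i − Σ_{j≠i} x_j = 0.
Imposing symmetry (x_j = x for all j) turns Σ_{j≠i} x_j into 3x, so 249.9 = 5x and x = 49.98.

49.98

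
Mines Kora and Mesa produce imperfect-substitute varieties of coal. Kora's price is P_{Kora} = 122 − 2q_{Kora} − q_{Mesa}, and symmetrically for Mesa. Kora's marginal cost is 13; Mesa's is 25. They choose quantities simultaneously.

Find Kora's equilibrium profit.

Mine Kora's profit: π = q_{Kora}(122 − 2q_{Kora} − q_{Mesa}) − 13q_{Kora}.
∂π/∂q_{Kora} = 109 − 4q_{Kora} − q_{Mesa} = 0 ⇒ q_{Kora} = 27.25 − 0.25q_{Mesa}.
Similarly q_{Mesa} = 24.25 − 0.25q_{Kora}.
Solving the two reaction functions simultaneously: (1 − (−0.25)(−0.25))q_{Kora} = 27.25 − 0.25·24.25, so 0.9375q_{Kora} = 21.1875 and q_{Kora} = 22.6.
Then q_{Mesa} = 24.25 − 0.25·22.6 = 18.6.
P_{Kora} = 122 − 2·22.6 − 18.6 = 58.2.
Profit = (58.2 − 13)·22.6 = 1021.52.

1021.52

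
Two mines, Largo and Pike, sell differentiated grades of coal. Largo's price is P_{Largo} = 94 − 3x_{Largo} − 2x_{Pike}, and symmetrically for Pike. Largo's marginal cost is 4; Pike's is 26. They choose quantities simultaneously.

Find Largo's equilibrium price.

Mine Largo's profit: π = x_{Largo}(94 − 3x_{Largo} − 2x_{Pike}) − 4x_{Largo}.
∂π/∂x_{Largo} = 90 − 6x_{Largo} − 2x_{Pike} = 0 ⇒ x_{Largo} = 15 − (1/3)x_{Pike}.
Similarly x_{Pike} = 34/3 − (1/3)x_{Largo}.
Solving the two reaction functions simultaneously: (1 − (−1/3)(−1/3))x_{Largo} = 15 − (1/3)·(34/3), so (8/9)x_{Largo} = 101/9 and x_{Largo} = 12.625.
Then x_{Pike} = 34/3 − (1/3)·12.625 = 7.125.
P_{Largo} = 94 − 3·12.625 − 2·7.125 = 41.875.

41.875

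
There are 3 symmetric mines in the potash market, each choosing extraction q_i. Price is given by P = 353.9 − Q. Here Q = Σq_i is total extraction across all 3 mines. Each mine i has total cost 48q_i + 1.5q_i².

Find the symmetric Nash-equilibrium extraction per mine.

A representative mine's profit is π_i = q_i(353.9 − Q) − 48q_i − 1.5q_i², with Q = q_i + Σ_{j≠i} q_j.
First-order condition: 305.9 − 5q_i − Σ_{j≠i} q_j = 0.
With identical mines, set every q_j = q: then 305.9 − 5q − 2q = 0, i.e. q = 305.9/7 = 43.7.

43.7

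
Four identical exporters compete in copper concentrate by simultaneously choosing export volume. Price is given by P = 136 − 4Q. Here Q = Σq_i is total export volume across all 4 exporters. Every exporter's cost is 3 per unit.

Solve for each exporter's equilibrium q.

A representative exporter's profit is π_i = q_i(136 − 4Q) − 3q_i, with Q = q_i + Σ_{j≠i} q_j.
First-order condition: 133 − 8q_i − 4Σ_{j≠i} q_j = 0.
Imposing symmetry (q_j = q for all j) turns Σ_{j≠i} q_j into 3q, so 133 = 20q and q = 6.65.

6.65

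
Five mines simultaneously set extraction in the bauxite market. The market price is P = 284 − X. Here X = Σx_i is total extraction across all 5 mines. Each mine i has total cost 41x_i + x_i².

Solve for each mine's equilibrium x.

30.375

A representative mine's profit is π_i = x_i(284 − X) − 41x_i − x_i², with X = x_i + Σ_{j≠i} x_j.
First-order condition: 243 − 4x_i − Σ_{j≠i} x_j = 0.
Imposing symmetry (x_j = x for all j) turns Σ_{j≠i} x_j into 4x, so 243 = 8x and x = 30.375.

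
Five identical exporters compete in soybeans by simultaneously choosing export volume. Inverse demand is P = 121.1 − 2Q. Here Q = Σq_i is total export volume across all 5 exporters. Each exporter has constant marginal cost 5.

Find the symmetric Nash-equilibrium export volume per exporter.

A representative exporter's profit is π_i = q_i(121.1 − 2Q) − 5q_i, with Q = q_i + Σ_{j≠i} q_j.
First-order condition: 116.1 − 4q_i − 2Σ_{j≠i} q_j = 0.
In a symmetric equilibrium every exporter chooses the same q, so Σ_{j≠i} q_j = 4q. The condition becomes 116.1 − 12q = 0, giving q = 116.1/12 = 9.675.

9.675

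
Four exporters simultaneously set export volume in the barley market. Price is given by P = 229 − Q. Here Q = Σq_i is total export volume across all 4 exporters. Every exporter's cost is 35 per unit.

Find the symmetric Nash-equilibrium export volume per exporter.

38.8

A representative exporter's profit is π_i = q_i(229 − Q) − 35q_i, with Q = q_i + Σ_{j≠i} q_j.
First-order condition: 194 − 2q_i − Σ_{j≠i} q_j = 0.
With identical exporters, set every q_j = q: then 194 − 2q − 3q = 0, i.e. q = 194/5 = 38.8.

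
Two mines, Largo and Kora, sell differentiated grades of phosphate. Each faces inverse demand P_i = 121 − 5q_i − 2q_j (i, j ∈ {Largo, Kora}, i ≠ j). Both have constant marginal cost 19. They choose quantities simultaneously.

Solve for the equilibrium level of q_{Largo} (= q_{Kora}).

Mine Largo's profit: π = q_{Largo}(121 − 5q_{Largo} − 2q_{Kora}) − 19q_{Largo}.
∂π/∂q_{Largo} = 102 − 10q_{Largo} − 2q_{Kora} = 0 ⇒ q_{Largo} = 10.2 − 0.2q_{Kora}.
Setting q_{Largo} = q_{Kora} in the reaction function: q_{Largo} = 10.2 − 0.2q_{Largo}, so q_{Largo} = 10.2 / 1.2 = 8.5.

8.5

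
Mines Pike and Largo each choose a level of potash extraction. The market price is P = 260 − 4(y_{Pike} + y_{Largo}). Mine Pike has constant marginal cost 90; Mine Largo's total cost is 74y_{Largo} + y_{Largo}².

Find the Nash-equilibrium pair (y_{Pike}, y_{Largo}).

14.9375, 12.625

Mine Pike's profit: π = y_{Pike}(260 − 4(y_{Pike} + y_{Largo})) − 90y_{Pike}.
∂π/∂y_{Pike} = 170 − 8y_{Pike} − 4y_{Largo} = 0, so y_{Pike} = 21.25 − 0.5y_{Largo}.
For Largo: ∂π/∂y_{Largo} = 186 − 10y_{Largo} − 4y_{Pike} = 0 ⇒ y_{Largo} = 18.6 − 0.4y_{Pike}.
Plugging y_{Largo} into Pike's best response: y_{Pike} = 21.25 − 0.5(18.6 − 0.4y_{Pike}) ⇒ 0.8y_{Pike} = 11.95, so y_{Pike} = 14.9375.
Then y_{Largo} = 18.6 − 0.4·14.9375 = 12.625.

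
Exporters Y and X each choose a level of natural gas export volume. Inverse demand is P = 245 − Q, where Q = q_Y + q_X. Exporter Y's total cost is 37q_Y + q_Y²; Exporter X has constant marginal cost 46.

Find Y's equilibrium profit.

1922

Exporter Y's profit: π = q_Y(245 − (q_Y + q_X)) − 37q_Y − q_Y².
∂π/∂q_Y = 208 − 4q_Y − q_X = 0, so q_Y = 52 − 0.25q_X.
For X: ∂π/∂q_X = 199 − 2q_X − q_Y = 0 ⇒ q_X = 99.5 − 0.5q_Y.
Substituting the second reaction function into the first: q_Y = 52 − 0.25(99.5 − 0.5q_Y), which gives 0.875q_Y = 27.125 ⇒ q_Y = 31.
Then q_X = 99.5 − 0.5·31 = 84.
Price P = 245 − 115 = 130.
Y's profit: (130 − 37)·31 − (31)² = 1922.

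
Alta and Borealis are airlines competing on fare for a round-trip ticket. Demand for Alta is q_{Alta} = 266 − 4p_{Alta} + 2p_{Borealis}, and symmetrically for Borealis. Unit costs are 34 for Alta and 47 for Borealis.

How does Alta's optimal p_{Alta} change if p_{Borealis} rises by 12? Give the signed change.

Alta's profit: π = (p_{Alta} − 34)(266 − 4p_{Alta} + 2p_{Borealis}).
∂π/∂p_{Alta} = 402 − 8p_{Alta} + 2p_{Borealis} = 0 ⇒ p_{Alta} = 50.25 + 0.25p_{Borealis}.
The reaction-function slope is 0.25, so a 12-unit rise in p_{Borealis} moves p_{Alta} by 0.25 × 12 = 3. Alta's best response rises — the actions are strategic complements.

3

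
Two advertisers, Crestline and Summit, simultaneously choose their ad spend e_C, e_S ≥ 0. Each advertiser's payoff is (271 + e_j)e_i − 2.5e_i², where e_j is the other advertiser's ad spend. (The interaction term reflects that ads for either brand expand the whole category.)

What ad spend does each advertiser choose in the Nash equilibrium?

Crestline's payoff is (271 + e_S)e_C − 2.5e_C².
∂π/∂e_C = 271 + e_S − 5e_C = 0, so e_C = 54.2 + 0.2e_S.
The game is symmetric, so in equilibrium e_S = e_C: the reaction function gives 0.8e_C = 54.2, hence e_C = 67.75.

67.75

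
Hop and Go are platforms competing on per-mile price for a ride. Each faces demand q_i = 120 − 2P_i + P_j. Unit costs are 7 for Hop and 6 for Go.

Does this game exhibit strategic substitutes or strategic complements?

Hop's profit: π = (P_{Hop} − 7)(120 − 2P_{Hop} + P_{Go}).
∂π/∂P_{Hop} = 134 − 4P_{Hop} + P_{Go} = 0 ⇒ P_{Hop} = 33.5 + 0.25P_{Go}.
The best-response slope dP_{Hop}/dP_{Go} = 0.25 > 0: the reaction function is upward-sloping, so the choices are strategic complements.

strategic complements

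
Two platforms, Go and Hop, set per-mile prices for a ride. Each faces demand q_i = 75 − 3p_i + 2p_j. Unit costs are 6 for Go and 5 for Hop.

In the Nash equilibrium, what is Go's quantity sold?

51.1875

Go's profit: π = (p_{Go} − 6)(75 − 3p_{Go} + 2p_{Hop}).
∂π/∂p_{Go} = 93 − 6p_{Go} + 2p_{Hop} = 0 ⇒ p_{Go} = 15.5 + (1/3)p_{Hop}.
Similarly p_{Hop} = 15 + (1/3)p_{Go}.
Plugging p_{Hop} into Go's best response: p_{Go} = 15.5 + (1/3)(15 + (1/3)p_{Go}) ⇒ (8/9)p_{Go} = 20.5, so p_{Go} = 23.0625.
Then p_{Hop} = 15 + (1/3)·23.0625 = 22.6875.
q_{Go} = 75 − 3·23.0625 + 2·22.6875 = 51.1875.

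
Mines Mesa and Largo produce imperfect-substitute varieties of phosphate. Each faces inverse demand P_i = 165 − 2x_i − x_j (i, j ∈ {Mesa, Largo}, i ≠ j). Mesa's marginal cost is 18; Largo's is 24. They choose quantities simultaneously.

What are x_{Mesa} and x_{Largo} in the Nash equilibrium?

29.8, 27.8

Mine Mesa's profit: π = x_{Mesa}(165 − 2x_{Mesa} − x_{Largo}) − 18x_{Mesa}.
∂π/∂x_{Mesa} = 147 − 4x_{Mesa} − x_{Largo} = 0 ⇒ x_{Mesa} = 36.75 − 0.25x_{Largo}.
Similarly x_{Largo} = 35.25 − 0.25x_{Mesa}.
Solving the two reaction functions simultaneously: (1 − (−0.25)(−0.25))x_{Mesa} = 36.75 − 0.25·35.25, so 0.9375x_{Mesa} = 27.9375 and x_{Mesa} = 29.8.
Then x_{Largo} = 35.25 − 0.25·29.8 = 27.8.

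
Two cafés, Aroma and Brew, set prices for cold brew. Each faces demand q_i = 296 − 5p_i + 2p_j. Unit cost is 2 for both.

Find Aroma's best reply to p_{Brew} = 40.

Aroma's profit: π = (p_{Aroma} − 2)(296 − 5p_{Aroma} + 2p_{Brew}).
∂π/∂p_{Aroma} = 306 − 10p_{Aroma} + 2p_{Brew} = 0 ⇒ p_{Aroma} = 30.6 + 0.2p_{Brew}.
At p_{Brew} = 40: p_{Aroma} = 30.6 + 0.2·40 = 38.6.

38.6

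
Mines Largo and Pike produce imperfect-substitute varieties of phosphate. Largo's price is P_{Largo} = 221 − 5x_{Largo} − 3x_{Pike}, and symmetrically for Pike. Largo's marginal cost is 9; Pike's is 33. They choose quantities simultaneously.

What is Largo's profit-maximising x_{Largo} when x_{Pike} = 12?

Mine Largo's profit: π = x_{Largo}(221 − 5x_{Largo} − 3x_{Pike}) − 9x_{Largo}.
∂π/∂x_{Largo} = 212 − 10x_{Largo} − 3x_{Pike} = 0 ⇒ x_{Largo} = 21.2 − 0.3x_{Pike}.
At x_{Pike} = 12: x_{Largo} = 21.2 − 0.3·12 = 17.6.

17.6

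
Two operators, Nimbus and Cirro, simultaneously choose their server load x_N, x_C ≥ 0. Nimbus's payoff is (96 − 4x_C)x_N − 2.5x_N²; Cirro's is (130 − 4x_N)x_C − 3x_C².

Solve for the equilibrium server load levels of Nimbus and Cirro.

4, 19

Expanding Nimbus's payoff: 96x_N − 4x_Cx_N − 2.5x_N².
∂π/∂x_N = 96 − 4x_C − 5x_N = 0, so x_N = 19.2 − 0.8x_C.
Likewise for Cirro: x_C = 65/3 − (2/3)x_N.
Plugging x_C into Nimbus's best response: x_N = 19.2 − 0.8(65/3 − (2/3)x_N) ⇒ (7/15)x_N = 28/15, so x_N = 4.
Then x_C = 65/3 − (2/3)·4 = 19.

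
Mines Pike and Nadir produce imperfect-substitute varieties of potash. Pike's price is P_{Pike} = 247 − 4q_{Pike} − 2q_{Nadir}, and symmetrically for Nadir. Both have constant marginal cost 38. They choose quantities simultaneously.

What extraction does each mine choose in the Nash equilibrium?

Mine Pike's profit: π = q_{Pike}(247 − 4q_{Pike} − 2q_{Nadir}) − 38q_{Pike}.
∂π/∂q_{Pike} = 209 − 8q_{Pike} − 2q_{Nadir} = 0 ⇒ q_{Pike} = 26.125 − 0.25q_{Nadir}.
The game is symmetric, so in equilibrium q_{Nadir} = q_{Pike}: the reaction function gives 1.25q_{Pike} = 26.125, hence q_{Pike} = 20.9.

20.9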